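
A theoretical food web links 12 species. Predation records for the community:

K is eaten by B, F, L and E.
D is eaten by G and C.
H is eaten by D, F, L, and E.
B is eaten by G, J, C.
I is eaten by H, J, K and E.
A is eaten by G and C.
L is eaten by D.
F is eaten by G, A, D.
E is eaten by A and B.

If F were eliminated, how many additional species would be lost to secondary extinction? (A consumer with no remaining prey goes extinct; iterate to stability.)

Remove F.
Every predator of it retains at least one other prey: D still has H, L; A still has E; G still has B, D, A.
No consumer loses all prey, so no secondary extinctions occur.

0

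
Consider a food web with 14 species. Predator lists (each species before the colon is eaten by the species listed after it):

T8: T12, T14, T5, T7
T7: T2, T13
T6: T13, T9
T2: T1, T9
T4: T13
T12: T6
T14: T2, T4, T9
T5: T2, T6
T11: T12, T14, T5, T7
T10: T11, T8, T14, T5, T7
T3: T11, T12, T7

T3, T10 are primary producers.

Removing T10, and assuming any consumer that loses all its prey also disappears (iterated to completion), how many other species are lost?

Remove T10.
Round 1: T8 (all prey gone) → extinct.
No further losses. Total secondary extinctions: 1.

1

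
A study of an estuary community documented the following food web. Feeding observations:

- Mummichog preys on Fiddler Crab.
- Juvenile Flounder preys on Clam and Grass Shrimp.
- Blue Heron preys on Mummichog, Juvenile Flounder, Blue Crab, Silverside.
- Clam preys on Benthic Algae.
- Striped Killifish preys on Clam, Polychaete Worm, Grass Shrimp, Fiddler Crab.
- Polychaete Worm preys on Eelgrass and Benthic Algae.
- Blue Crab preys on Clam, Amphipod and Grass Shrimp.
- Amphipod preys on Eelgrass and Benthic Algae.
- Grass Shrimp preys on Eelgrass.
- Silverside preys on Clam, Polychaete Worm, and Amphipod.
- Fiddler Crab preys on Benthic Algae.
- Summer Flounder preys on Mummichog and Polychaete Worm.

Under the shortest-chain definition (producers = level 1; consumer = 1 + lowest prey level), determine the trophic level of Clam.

Benthic Algae is a producer → level 1.
Clam eats Benthic Algae → level 2.

Trophic level 2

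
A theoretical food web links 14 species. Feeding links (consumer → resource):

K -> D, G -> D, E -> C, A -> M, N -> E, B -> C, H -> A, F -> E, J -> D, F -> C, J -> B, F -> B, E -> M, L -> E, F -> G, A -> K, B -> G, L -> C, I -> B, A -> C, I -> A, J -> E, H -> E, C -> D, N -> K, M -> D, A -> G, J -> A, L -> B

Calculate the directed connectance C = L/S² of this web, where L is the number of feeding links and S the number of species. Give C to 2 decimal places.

The web has S = 14 species and L = 29 feeding links.
C = L / S² = 29 / 196 = 0.1480 ≈ 0.15.

C = 0.15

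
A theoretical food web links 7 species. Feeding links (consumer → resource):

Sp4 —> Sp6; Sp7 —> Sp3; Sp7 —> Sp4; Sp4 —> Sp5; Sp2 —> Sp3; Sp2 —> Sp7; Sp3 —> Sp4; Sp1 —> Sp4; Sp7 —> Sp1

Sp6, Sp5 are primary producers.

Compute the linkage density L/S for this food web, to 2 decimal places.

There are L = 9 links among S = 7 species.
L/S = 9/7 = 1.2857 ≈ 1.29.

L/S = 1.29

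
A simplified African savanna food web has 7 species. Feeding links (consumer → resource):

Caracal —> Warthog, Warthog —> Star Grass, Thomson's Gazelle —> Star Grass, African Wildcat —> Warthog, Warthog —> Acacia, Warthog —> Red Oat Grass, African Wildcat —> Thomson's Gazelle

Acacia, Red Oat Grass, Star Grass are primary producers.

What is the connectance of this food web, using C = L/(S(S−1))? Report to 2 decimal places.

The web has S = 7 species and L = 7 feeding links.
C = L / (S(S−1)) = 7 / 42 = 0.1667 ≈ 0.17.

C = 0.17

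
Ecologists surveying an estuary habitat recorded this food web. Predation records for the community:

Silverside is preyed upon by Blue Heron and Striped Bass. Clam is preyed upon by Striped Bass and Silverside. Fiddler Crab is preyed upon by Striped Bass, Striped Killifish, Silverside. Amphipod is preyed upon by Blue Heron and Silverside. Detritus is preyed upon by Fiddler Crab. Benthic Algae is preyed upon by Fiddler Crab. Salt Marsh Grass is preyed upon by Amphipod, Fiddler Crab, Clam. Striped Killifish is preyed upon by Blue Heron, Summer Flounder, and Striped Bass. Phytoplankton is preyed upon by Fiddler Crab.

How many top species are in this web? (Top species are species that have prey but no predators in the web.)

3

Top species (has prey, but nothing eats it): Blue Heron, Summer Flounder, Striped Bass.
Count: 3.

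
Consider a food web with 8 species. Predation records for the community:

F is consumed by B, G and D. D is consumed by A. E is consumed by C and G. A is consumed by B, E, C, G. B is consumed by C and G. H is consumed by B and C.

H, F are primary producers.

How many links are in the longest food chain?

4 links

One longest chain: F → D → A → B → C.
It has 5 species and 4 links.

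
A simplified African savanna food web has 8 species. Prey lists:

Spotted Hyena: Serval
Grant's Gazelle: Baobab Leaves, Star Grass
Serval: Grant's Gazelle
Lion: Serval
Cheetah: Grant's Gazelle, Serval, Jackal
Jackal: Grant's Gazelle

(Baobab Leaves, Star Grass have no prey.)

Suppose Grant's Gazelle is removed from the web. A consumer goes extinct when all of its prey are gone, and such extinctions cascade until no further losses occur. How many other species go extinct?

5

Remove Grant's Gazelle.
Round 1: Serval (all prey gone), Jackal (all prey gone) → extinct.
Round 2: Spotted Hyena (all prey gone), Lion (all prey gone), Cheetah (all prey gone) → extinct.
No further losses. Total secondary extinctions: 5.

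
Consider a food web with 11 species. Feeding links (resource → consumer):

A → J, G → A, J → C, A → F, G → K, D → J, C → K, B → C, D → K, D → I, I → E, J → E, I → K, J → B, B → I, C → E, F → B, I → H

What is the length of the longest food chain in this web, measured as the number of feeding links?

One longest chain: G → A → F → B → I → H.
It has 6 species and 5 links.

5 links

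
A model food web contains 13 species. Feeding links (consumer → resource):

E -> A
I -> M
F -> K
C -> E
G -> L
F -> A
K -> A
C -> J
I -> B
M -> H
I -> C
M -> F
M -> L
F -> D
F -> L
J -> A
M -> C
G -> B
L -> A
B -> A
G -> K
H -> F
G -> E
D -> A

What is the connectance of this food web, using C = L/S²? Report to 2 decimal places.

The web has S = 13 species and L = 24 feeding links.
C = L / S² = 24 / 169 = 0.1420 ≈ 0.14.

C = 0.14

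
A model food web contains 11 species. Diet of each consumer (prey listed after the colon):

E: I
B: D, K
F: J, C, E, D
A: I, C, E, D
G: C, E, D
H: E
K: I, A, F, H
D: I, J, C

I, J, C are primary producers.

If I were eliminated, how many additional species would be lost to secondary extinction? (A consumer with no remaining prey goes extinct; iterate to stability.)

Remove I.
Round 1: E (all prey gone) → extinct.
Round 2: H (all prey gone) → extinct.
No further losses. Total secondary extinctions: 2.

2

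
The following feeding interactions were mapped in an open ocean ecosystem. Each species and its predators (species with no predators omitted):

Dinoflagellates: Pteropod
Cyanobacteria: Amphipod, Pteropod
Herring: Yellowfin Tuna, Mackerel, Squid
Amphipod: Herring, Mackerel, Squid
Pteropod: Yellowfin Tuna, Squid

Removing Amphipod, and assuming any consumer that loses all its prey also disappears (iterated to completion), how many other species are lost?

Remove Amphipod.
Round 1: Herring (all prey gone) → extinct.
Round 2: Mackerel (all prey gone) → extinct.
No further losses. Total secondary extinctions: 2.

2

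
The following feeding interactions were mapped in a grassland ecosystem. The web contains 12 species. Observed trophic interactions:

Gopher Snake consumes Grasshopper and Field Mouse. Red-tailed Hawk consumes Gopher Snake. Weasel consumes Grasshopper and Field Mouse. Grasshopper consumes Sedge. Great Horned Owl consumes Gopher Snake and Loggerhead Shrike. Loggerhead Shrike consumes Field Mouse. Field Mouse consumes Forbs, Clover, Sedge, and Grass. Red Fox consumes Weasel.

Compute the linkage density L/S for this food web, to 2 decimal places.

There are L = 14 links among S = 12 species.
L/S = 14/12 = 1.1667 ≈ 1.17.

L/S = 1.17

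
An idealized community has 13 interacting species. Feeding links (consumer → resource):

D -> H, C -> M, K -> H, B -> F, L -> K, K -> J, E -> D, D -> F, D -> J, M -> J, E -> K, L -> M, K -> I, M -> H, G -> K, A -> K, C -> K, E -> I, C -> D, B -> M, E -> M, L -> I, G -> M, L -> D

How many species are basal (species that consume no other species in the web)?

Basal species (no prey listed): F, H, J, I.
Count: 4.

4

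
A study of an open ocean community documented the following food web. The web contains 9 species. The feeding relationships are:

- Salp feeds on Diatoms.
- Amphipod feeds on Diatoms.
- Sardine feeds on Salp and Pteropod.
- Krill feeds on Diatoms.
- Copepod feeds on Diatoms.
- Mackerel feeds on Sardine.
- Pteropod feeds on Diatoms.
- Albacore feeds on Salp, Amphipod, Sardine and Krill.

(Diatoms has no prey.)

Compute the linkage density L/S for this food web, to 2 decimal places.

There are L = 12 links among S = 9 species.
L/S = 12/9 = 1.3333 ≈ 1.33.

L/S = 1.33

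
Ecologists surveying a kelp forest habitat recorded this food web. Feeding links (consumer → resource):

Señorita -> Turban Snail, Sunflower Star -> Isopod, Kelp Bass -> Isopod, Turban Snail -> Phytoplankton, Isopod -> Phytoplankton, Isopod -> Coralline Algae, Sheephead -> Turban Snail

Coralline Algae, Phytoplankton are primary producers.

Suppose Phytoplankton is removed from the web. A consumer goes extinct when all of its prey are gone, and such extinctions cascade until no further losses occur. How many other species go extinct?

Remove Phytoplankton.
Round 1: Turban Snail (all prey gone) → extinct.
Round 2: Sheephead (all prey gone), Señorita (all prey gone) → extinct.
No further losses. Total secondary extinctions: 3.

3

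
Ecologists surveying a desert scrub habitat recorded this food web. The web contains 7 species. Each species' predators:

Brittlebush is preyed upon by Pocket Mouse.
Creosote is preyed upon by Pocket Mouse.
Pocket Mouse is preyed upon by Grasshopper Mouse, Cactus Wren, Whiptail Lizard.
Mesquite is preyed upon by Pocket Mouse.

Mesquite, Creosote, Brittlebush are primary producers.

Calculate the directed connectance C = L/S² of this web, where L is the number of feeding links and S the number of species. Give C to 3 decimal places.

C = 0.122

The web has S = 7 species and L = 6 feeding links.
C = L / S² = 6 / 49 = 0.1224 ≈ 0.122.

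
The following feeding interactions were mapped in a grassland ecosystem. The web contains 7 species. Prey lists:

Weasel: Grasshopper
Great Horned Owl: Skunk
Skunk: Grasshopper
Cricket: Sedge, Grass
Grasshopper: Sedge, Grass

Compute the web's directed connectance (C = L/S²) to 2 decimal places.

C = 0.14

The web has S = 7 species and L = 7 feeding links.
C = L / S² = 7 / 49 = 0.1429 ≈ 0.14.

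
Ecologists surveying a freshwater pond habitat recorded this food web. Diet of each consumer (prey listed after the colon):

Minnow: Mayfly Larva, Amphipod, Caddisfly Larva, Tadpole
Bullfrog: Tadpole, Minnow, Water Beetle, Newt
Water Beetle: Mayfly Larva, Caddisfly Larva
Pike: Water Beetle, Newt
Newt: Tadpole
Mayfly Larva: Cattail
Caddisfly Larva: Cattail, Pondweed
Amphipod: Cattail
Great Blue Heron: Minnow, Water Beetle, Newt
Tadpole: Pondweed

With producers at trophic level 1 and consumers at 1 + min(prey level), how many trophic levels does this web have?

Producers (level 1): Cattail, Pondweed.
Following each consumer down to its lowest-level prey: Pondweed → Tadpole → Newt → Great Blue Heron (levels 1 through 4).
All prey of Great Blue Heron (Newt 3, Minnow 3, Water Beetle 3) are at level 3 or above, so Great Blue Heron is at level 1 + 3 = 4.
Every consumer has at least one prey at level 3 or below, so none exceeds level 4.

4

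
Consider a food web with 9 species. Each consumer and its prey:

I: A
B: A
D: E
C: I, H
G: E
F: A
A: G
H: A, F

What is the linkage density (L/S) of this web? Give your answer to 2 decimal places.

There are L = 10 links among S = 9 species.
L/S = 10/9 = 1.1111 ≈ 1.11.

L/S = 1.11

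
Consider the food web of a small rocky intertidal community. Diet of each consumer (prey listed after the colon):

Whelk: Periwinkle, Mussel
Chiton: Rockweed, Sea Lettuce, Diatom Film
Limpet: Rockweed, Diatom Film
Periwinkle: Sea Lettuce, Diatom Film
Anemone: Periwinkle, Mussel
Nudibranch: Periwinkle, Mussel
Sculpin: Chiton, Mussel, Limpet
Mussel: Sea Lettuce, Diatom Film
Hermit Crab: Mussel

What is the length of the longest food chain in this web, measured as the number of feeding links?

2 links

One longest chain: Sea Lettuce → Mussel → Hermit Crab.
It has 3 species and 2 links.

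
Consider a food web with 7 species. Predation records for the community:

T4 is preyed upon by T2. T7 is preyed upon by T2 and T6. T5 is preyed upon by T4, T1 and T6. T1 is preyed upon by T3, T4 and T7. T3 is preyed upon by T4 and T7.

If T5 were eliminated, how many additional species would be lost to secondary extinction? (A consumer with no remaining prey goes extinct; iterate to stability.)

6

Remove T5.
Round 1: T1 (all prey gone) → extinct.
Round 2: T3 (all prey gone) → extinct.
Round 3: T7 (all prey gone), T4 (all prey gone) → extinct.
Round 4: T2 (all prey gone), T6 (all prey gone) → extinct.
No further losses. Total secondary extinctions: 6.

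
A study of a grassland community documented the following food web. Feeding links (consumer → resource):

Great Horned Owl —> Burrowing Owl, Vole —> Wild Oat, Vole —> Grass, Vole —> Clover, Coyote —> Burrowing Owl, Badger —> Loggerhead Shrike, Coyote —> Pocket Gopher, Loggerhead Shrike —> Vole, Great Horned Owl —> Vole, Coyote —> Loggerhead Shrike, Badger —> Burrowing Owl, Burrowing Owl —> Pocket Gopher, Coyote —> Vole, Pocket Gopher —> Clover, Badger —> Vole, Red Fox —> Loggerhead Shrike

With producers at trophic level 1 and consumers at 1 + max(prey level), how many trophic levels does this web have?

Producers (level 1): Clover, Grass, Wild Oat.
Clover → Pocket Gopher → Burrowing Owl → Great Horned Owl gives Great Horned Owl level 4.
No species has a prey at level 4, so no species reaches level 5.

4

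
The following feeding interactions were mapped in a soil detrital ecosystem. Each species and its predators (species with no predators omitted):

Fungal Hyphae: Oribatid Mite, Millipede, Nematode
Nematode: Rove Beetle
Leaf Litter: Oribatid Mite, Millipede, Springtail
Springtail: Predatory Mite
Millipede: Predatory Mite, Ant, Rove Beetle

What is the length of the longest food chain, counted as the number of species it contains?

One longest chain: Fungal Hyphae → Millipede → Predatory Mite.
It has 3 species and 2 links.

3 species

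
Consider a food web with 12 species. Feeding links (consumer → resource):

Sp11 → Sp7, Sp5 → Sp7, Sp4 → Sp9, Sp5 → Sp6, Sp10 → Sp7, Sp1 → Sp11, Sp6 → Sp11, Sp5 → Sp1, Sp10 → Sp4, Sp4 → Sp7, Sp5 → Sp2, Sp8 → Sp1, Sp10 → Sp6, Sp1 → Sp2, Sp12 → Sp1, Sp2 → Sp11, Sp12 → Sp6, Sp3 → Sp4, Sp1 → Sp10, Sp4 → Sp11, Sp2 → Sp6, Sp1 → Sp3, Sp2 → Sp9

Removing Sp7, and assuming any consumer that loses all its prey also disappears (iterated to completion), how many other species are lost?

Remove Sp7.
Round 1: Sp11 (all prey gone) → extinct.
Round 2: Sp6 (all prey gone) → extinct.
No further losses. Total secondary extinctions: 2.

2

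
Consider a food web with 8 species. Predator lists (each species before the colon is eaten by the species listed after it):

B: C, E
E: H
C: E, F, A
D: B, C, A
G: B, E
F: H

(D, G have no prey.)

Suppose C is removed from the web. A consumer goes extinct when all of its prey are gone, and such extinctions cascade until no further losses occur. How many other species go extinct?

1

Remove C.
Round 1: F (all prey gone) → extinct.
No further losses. Total secondary extinctions: 1.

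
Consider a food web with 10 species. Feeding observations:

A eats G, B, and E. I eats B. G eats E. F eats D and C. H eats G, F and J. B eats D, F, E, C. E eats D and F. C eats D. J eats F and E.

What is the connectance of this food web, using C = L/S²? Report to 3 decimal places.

The web has S = 10 species and L = 19 feeding links.
C = L / S² = 19 / 100 = 0.1900 ≈ 0.190.

C = 0.190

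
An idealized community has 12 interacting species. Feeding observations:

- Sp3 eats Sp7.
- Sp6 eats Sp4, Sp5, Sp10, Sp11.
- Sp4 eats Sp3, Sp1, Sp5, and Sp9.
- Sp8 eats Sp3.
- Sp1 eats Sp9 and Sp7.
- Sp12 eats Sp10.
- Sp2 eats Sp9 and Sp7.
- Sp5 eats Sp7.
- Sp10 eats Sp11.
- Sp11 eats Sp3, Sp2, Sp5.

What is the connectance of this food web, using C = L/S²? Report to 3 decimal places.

C = 0.139

The web has S = 12 species and L = 20 feeding links.
C = L / S² = 20 / 144 = 0.1389 ≈ 0.139.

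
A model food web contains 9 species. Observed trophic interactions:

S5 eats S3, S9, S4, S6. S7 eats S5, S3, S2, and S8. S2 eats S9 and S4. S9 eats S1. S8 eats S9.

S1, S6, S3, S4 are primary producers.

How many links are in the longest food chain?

3 links

One longest chain: S1 → S9 → S8 → S7.
It has 4 species and 3 links.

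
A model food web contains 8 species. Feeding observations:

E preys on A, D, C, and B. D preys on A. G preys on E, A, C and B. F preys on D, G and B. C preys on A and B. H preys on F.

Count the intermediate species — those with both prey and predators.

Intermediate species (has both prey and predators): D, C, E, G, F.
Count: 5.

5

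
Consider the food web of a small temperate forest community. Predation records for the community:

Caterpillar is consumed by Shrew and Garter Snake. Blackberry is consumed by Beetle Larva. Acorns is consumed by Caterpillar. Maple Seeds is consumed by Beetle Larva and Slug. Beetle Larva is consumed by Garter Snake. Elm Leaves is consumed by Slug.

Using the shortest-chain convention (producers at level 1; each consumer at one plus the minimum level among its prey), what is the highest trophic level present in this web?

Producers (level 1): Blackberry, Elm Leaves, Acorns, Maple Seeds.
Following each consumer down to its lowest-level prey: Acorns → Caterpillar → Garter Snake (levels 1 through 3).
All prey of Garter Snake (Caterpillar 2, Beetle Larva 2) are at level 2 or above, so Garter Snake is at level 1 + 2 = 3.
Every consumer has at least one prey at level 2 or below, so none exceeds level 3.

3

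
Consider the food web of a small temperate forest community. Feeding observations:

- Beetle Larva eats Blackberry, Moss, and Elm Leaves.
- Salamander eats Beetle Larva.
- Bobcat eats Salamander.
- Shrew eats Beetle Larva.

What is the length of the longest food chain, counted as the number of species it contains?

One longest chain: Elm Leaves → Beetle Larva → Salamander → Bobcat.
It has 4 species and 3 links.

4 species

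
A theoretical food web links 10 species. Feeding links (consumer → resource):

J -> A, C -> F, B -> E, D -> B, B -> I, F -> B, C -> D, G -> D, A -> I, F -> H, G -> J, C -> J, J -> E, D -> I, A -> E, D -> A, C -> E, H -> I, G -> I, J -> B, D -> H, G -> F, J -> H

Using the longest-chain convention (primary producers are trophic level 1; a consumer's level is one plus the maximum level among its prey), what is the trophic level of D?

I is a producer → level 1.
A eats I (level 1); other prey at levels: E 1 → level 2.
D eats A (level 2); other prey at levels: I 1, B 2, H 2 → level 3.

Trophic level 3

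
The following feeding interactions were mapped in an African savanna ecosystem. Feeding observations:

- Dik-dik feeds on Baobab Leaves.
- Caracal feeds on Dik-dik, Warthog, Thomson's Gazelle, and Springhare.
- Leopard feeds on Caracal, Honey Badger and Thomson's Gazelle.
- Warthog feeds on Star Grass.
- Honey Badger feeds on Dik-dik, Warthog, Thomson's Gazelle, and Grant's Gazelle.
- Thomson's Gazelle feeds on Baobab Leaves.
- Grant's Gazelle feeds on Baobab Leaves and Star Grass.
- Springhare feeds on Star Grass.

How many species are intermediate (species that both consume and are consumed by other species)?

Intermediate species (has both prey and predators): Grant's Gazelle, Springhare, Thomson's Gazelle, Dik-dik, Warthog, Honey Badger, Caracal.
Count: 7.

7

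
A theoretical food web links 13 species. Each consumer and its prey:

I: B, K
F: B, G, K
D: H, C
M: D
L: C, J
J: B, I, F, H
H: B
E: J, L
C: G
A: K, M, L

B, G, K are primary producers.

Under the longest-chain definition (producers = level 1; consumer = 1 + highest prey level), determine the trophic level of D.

Trophic level 3

B is a producer → level 1.
H eats B → level 2.
D eats H (level 2); other prey at levels: C 2 → level 3.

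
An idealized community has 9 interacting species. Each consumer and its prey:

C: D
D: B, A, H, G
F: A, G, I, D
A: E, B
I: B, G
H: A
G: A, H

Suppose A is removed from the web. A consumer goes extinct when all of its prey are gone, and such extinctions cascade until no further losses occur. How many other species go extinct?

2

Remove A.
Round 1: H (all prey gone) → extinct.
Round 2: G (all prey gone) → extinct.
No further losses. Total secondary extinctions: 2.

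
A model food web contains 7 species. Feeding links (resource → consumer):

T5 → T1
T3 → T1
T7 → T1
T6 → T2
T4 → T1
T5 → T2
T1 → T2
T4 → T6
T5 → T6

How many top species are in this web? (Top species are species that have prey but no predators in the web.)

Top species (has prey, but nothing eats it): T2.
Count: 1.

1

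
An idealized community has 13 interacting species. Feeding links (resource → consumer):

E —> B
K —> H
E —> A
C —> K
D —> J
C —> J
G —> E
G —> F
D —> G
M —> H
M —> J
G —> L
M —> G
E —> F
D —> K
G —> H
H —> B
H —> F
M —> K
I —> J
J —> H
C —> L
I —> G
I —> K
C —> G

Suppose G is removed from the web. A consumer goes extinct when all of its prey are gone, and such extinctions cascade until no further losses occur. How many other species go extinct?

2

Remove G.
Round 1: E (all prey gone) → extinct.
Round 2: A (all prey gone) → extinct.
No further losses. Total secondary extinctions: 2.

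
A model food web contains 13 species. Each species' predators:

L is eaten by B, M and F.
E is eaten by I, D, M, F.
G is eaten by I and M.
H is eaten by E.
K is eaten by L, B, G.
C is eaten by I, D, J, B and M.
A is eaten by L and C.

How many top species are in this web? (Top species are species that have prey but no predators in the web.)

Top species (has prey, but nothing eats it): I, D, J, F, B, M.
Count: 6.

6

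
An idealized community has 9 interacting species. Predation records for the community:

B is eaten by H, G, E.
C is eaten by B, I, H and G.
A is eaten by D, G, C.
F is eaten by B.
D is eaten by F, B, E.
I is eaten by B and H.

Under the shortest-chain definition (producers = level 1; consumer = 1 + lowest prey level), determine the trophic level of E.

Trophic level 3

A is a producer → level 1.
D eats A → level 2.
E eats D → level 3.
No prey of E is below level 2, so 3 is the minimum.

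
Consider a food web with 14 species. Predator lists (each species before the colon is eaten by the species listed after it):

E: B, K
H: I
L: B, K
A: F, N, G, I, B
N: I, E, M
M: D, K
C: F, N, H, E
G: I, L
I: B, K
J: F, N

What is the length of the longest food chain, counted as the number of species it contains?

One longest chain: A → N → E → B.
It has 4 species and 3 links.

4 species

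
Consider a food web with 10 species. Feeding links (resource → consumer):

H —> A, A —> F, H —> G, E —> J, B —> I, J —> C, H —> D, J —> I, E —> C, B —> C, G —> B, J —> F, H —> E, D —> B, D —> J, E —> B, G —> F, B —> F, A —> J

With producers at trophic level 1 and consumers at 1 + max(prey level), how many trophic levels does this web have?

Producers (level 1): H.
H → E → B → F gives F level 4.
No species has a prey at level 4, so no species reaches level 5.

4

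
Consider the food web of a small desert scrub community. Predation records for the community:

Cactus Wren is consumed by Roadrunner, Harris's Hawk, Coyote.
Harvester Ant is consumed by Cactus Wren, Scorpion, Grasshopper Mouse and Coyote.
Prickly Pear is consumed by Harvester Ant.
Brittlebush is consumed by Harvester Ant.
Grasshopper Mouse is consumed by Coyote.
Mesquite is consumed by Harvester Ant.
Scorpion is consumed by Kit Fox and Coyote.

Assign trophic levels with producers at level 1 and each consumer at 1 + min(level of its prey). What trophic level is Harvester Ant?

Trophic level 2

Brittlebush is a producer → level 1.
Harvester Ant eats Brittlebush → level 2.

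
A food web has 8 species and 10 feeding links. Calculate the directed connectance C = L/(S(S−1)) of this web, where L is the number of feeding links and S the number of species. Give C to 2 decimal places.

The web has S = 8 species and L = 10 feeding links.
C = L / (S(S−1)) = 10 / 56 = 0.1786 ≈ 0.18.

C = 0.18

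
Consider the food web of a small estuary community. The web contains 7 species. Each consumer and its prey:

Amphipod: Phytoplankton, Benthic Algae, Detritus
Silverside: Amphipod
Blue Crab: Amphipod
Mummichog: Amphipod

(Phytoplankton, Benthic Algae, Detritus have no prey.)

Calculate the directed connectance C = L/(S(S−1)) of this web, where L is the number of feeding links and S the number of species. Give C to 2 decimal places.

C = 0.14

The web has S = 7 species and L = 6 feeding links.
C = L / (S(S−1)) = 6 / 42 = 0.1429 ≈ 0.14.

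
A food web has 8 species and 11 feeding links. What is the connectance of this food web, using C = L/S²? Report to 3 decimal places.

C = 0.172

The web has S = 8 species and L = 11 feeding links.
C = L / S² = 11 / 64 = 0.1719 ≈ 0.172.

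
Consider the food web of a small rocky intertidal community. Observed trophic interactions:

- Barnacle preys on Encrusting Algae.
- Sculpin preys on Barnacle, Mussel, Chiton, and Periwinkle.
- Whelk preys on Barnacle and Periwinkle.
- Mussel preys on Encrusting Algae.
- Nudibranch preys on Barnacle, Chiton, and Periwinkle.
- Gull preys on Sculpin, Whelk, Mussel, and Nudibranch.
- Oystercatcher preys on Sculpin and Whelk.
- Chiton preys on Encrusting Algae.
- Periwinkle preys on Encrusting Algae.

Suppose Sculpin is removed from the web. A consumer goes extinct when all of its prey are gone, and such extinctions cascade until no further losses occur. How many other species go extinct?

0

Remove Sculpin.
Every predator of it retains at least one other prey: Oystercatcher still has Whelk; Gull still has Mussel, Whelk, Nudibranch.
No consumer loses all prey, so no secondary extinctions occur.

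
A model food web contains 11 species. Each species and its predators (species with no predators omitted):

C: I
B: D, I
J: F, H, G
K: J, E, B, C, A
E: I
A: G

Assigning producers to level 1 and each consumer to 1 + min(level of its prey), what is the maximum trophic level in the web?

3

Producers (level 1): K.
Following each consumer down to its lowest-level prey: K → J → G (levels 1 through 3).
All prey of G (J 2, A 2) are at level 2 or above, so G is at level 1 + 2 = 3.
Every consumer has at least one prey at level 2 or below, so none exceeds level 3.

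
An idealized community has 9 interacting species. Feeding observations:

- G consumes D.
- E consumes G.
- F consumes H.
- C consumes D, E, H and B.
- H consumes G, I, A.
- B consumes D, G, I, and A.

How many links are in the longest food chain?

3 links

One longest chain: D → G → H → C.
It has 4 species and 3 links.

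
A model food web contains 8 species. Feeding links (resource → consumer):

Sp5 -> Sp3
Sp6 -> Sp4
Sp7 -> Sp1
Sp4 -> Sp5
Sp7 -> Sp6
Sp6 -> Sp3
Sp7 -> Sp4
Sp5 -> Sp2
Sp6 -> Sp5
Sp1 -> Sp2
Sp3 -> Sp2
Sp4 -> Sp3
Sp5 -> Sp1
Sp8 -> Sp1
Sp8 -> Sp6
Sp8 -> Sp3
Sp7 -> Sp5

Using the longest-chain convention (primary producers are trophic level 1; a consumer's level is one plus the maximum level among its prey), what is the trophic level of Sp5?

Trophic level 4

Sp8 is a producer → level 1.
Sp6 eats Sp8 (level 1); other prey at levels: Sp7 1 → level 2.
Sp4 eats Sp6 (level 2); other prey at levels: Sp7 1 → level 3.
Sp5 eats Sp4 (level 3); other prey at levels: Sp7 1, Sp6 2 → level 4.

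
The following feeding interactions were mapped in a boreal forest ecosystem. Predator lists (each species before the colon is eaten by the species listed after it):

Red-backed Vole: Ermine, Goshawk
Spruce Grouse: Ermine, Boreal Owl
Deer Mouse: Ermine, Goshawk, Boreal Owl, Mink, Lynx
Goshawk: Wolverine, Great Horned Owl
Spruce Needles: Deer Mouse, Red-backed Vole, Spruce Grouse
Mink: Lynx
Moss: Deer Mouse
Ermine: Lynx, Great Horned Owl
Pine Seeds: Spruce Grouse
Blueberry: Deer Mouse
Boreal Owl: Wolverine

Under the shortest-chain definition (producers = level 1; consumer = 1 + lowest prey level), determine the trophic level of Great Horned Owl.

Trophic level 4

Spruce Needles is a producer → level 1.
Deer Mouse eats Spruce Needles → level 2.
Goshawk eats Deer Mouse → level 3.
Great Horned Owl eats Goshawk → level 4.
No prey of Great Horned Owl is below level 3, so 4 is the minimum.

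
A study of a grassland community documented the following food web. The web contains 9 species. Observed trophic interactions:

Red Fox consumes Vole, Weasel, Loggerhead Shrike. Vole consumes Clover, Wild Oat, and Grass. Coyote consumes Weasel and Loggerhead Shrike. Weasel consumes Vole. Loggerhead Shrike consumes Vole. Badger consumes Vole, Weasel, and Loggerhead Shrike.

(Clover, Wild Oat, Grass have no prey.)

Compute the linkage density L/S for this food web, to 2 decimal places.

L/S = 1.44

There are L = 13 links among S = 9 species.
L/S = 13/9 = 1.4444 ≈ 1.44.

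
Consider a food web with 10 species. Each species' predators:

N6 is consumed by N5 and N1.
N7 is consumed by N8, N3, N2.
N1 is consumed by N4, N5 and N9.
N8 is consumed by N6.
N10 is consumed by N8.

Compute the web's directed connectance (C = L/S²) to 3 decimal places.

C = 0.100

The web has S = 10 species and L = 10 feeding links.
C = L / S² = 10 / 100 = 0.1000 ≈ 0.100.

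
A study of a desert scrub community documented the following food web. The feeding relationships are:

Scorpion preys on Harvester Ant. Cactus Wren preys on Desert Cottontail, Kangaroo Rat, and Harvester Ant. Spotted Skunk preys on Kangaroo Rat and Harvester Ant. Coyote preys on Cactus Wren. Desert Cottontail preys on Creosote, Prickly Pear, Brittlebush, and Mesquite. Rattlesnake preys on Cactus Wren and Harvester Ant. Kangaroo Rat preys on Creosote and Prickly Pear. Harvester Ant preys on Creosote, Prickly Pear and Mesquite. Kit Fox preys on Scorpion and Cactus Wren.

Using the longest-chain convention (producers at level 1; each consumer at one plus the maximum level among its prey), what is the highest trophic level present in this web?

Producers (level 1): Brittlebush, Creosote, Mesquite, Prickly Pear.
Creosote → Kangaroo Rat → Cactus Wren → Rattlesnake gives Rattlesnake level 4.
No species has a prey at level 4, so no species reaches level 5.

4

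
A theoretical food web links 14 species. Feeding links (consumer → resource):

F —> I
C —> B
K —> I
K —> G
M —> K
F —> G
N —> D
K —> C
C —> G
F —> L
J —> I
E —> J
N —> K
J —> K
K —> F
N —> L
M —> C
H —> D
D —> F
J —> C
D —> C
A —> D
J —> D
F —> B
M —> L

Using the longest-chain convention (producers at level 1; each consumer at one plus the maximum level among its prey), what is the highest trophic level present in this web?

Producers (level 1): L, I, G, B.
G → C → D → J → E gives E level 5.
No species has a prey at level 5, so no species reaches level 6.

5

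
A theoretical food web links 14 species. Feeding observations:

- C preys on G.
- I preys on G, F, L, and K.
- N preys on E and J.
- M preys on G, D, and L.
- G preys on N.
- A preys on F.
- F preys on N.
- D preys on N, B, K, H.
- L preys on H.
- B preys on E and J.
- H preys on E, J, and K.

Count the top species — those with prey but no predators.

Top species (has prey, but nothing eats it): C, I, A, M.
Count: 4.

4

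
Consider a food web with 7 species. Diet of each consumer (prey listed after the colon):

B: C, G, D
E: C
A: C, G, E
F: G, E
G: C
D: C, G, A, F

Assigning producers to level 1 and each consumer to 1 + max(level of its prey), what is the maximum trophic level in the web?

Producers (level 1): C.
C → G → A → D → B gives B level 5.
No species has a prey at level 5, so no species reaches level 6.

5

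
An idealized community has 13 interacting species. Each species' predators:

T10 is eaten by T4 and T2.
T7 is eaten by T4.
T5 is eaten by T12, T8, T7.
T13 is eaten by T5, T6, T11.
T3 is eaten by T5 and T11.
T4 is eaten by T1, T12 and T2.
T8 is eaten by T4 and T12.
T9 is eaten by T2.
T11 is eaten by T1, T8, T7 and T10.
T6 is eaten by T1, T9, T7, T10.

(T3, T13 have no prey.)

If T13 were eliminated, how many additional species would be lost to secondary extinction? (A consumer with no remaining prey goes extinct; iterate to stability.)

2

Remove T13.
Round 1: T6 (all prey gone) → extinct.
Round 2: T9 (all prey gone) → extinct.
No further losses. Total secondary extinctions: 2.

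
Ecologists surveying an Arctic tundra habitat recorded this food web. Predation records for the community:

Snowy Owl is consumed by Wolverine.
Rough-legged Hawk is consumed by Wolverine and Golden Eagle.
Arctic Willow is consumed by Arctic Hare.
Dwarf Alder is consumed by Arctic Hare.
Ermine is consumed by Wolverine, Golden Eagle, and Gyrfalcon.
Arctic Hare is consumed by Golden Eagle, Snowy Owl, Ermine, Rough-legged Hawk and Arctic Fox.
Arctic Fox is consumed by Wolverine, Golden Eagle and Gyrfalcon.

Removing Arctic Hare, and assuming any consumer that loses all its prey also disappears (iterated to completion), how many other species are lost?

Remove Arctic Hare.
Round 1: Snowy Owl (all prey gone), Rough-legged Hawk (all prey gone), Ermine (all prey gone), Arctic Fox (all prey gone) → extinct.
Round 2: Wolverine (all prey gone), Gyrfalcon (all prey gone), Golden Eagle (all prey gone) → extinct.
No further losses. Total secondary extinctions: 7.

7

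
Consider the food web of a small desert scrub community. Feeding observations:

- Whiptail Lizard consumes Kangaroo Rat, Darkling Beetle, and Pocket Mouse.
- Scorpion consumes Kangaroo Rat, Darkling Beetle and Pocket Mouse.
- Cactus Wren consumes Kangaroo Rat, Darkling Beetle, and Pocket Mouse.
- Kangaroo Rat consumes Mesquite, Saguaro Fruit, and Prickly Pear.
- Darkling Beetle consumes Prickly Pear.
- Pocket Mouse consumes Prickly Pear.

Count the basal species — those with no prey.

Basal species (no prey listed): Mesquite, Saguaro Fruit, Prickly Pear.
Count: 3.

3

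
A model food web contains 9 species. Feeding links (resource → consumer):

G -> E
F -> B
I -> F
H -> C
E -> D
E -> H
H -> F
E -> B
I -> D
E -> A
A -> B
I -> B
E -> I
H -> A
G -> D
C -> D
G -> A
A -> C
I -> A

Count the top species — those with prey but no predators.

Top species (has prey, but nothing eats it): B, D.
Count: 2.

2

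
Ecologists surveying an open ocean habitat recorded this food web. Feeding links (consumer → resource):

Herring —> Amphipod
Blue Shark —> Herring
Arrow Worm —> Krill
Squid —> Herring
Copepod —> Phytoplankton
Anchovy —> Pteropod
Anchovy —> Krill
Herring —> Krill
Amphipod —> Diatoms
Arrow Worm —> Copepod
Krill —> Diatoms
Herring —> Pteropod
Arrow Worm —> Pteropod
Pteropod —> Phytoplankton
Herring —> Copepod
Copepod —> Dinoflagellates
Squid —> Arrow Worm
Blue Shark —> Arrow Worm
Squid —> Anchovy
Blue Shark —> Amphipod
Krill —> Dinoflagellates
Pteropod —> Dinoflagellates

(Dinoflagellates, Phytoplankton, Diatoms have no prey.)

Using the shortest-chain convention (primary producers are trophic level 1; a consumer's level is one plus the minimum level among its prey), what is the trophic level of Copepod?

Trophic level 2

Dinoflagellates is a producer → level 1.
Copepod eats Dinoflagellates → level 2.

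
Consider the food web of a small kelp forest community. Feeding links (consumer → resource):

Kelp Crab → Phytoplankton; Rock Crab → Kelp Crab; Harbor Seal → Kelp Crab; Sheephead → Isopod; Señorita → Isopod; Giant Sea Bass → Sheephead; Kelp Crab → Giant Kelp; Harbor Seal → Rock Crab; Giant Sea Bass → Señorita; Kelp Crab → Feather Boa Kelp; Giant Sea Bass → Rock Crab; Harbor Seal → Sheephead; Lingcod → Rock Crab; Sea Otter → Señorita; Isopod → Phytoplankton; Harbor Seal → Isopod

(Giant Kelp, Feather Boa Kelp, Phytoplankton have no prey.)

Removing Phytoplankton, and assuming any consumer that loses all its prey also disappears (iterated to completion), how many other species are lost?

4

Remove Phytoplankton.
Round 1: Isopod (all prey gone) → extinct.
Round 2: Sheephead (all prey gone), Señorita (all prey gone) → extinct.
Round 3: Sea Otter (all prey gone) → extinct.
No further losses. Total secondary extinctions: 4.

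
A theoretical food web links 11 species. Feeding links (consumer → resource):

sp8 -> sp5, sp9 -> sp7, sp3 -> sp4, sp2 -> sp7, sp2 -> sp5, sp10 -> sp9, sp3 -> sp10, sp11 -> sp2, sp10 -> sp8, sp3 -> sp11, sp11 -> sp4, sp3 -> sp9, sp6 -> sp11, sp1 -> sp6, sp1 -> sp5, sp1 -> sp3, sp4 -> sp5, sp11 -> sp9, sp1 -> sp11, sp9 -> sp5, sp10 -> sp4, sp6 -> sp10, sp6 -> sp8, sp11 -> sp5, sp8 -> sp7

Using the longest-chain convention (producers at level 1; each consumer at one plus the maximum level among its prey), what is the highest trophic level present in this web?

Producers (level 1): sp7, sp5.
sp5 → sp4 → sp10 → sp3 → sp1 gives sp1 level 5.
No species has a prey at level 5, so no species reaches level 6.

5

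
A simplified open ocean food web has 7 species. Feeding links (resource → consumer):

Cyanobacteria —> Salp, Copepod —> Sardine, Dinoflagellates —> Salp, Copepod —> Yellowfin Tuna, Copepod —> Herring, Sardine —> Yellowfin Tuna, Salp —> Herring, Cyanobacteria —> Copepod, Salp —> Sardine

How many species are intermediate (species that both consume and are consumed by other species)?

3

Intermediate species (has both prey and predators): Copepod, Salp, Sardine.
Count: 3.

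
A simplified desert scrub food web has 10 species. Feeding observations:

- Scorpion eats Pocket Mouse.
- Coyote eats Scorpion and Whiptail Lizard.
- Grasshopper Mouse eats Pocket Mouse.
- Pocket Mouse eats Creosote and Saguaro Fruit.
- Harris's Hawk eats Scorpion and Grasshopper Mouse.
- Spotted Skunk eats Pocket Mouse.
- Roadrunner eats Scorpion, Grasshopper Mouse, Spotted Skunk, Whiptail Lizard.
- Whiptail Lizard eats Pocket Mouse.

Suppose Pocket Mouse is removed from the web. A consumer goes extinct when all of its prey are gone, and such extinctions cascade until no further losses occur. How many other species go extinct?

Remove Pocket Mouse.
Round 1: Grasshopper Mouse (all prey gone), Whiptail Lizard (all prey gone), Spotted Skunk (all prey gone), Scorpion (all prey gone) → extinct.
Round 2: Roadrunner (all prey gone), Coyote (all prey gone), Harris's Hawk (all prey gone) → extinct.
No further losses. Total secondary extinctions: 7.

7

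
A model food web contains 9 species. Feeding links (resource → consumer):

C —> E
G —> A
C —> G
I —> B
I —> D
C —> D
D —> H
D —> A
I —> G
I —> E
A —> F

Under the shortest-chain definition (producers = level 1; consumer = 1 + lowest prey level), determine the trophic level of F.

Trophic level 4

C is a producer → level 1.
G eats C → level 2.
A eats G → level 3.
F eats A → level 4.
No prey of F is below level 3, so 4 is the minimum.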